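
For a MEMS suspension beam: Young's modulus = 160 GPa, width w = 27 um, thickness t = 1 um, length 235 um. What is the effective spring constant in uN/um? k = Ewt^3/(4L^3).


Step 1: Convert E to consistent units (1 GPa = 1000 uN/um^2).
E = 160 GPa = 160000 uN/um^2
Step 2: Compute t^3 = 1^3 = 1
Step 3: Compute L^3 = 235^3 = 12977875
Step 4: k = 160000 * 27 * 1 / (4 * 12977875)
k = 0.0832 uN/um


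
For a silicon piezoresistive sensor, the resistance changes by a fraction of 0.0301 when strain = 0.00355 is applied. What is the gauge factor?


Step 1: Identify values.
dR/R = 0.0301, strain = 0.00355
Step 2: GF = (dR/R) / strain = 0.0301 / 0.00355
GF = 8.5


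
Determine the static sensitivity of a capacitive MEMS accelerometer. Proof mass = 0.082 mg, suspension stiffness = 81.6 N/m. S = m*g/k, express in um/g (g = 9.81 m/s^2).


Step 1: Convert mass: m = 0.082 mg = 8.20e-08 kg
Step 2: S = m * g / k = 8.20e-08 * 9.81 / 81.6
Step 3: S = 9.86e-09 m/g
Step 4: Convert to um/g: S = 0.01 um/g


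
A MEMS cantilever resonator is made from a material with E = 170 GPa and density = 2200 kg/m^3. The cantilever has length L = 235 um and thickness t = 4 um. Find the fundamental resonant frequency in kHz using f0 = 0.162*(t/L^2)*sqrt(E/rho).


Step 1: Convert units to SI.
t_SI = 4e-6 m, L_SI = 235e-6 m
Step 2: Calculate sqrt(E/rho).
sqrt(170e9 / 2200) = 8790.49 m/s
Step 3: Compute f0.
f0 = 0.162 * 4e-6 / (235e-6)^2 * 8790.49 = 103146.0 Hz = 103.15 kHz


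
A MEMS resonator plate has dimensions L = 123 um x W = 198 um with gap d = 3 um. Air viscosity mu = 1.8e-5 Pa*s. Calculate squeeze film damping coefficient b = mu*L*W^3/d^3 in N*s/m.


Step 1: Convert to SI.
L = 123e-6 m, W = 198e-6 m, d = 3e-6 m
Step 2: W^3 = (198e-6)^3 = 7.76e-12 m^3
Step 3: d^3 = (3e-6)^3 = 2.70e-17 m^3
Step 4: b = 1.8e-5 * 123e-6 * 7.76e-12 / 2.70e-17
b = 6.37e-04 N*s/m


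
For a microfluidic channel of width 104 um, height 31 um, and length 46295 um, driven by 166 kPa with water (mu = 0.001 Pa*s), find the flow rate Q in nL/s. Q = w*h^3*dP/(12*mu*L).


Step 1: Convert all dimensions to SI (meters).
w = 104e-6 m, h = 31e-6 m, L = 46295e-6 m, dP = 166e3 Pa
Step 2: Q = w * h^3 * dP / (12 * mu * L)
Q = 104e-6 * (31e-6)^3 * 166e3 / (12 * 0.001 * 46295e-6) = 9.2578721e-10 m^3/s
Step 3: Convert Q from m^3/s to nL/s (1 m^3 = 1e12 nL, so multiply by 1e12).
Q = 925.787 nL/s


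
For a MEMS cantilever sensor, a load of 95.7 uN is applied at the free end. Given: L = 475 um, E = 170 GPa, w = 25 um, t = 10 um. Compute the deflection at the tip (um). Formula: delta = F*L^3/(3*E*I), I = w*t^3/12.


Step 1: Calculate the second moment of area.
I = w * t^3 / 12 = 25 * 10^3 / 12 = 2083.3333 um^4
Step 2: Convert E to consistent units (1 GPa = 1000 uN/um^2).
E = 170 GPa = 170000 uN/um^2
Step 3: Calculate tip deflection.
delta = F * L^3 / (3 * E * I)
delta = 95.7 * 475^3 / (3 * 170000 * 2083.3333)
delta = 9.653 um


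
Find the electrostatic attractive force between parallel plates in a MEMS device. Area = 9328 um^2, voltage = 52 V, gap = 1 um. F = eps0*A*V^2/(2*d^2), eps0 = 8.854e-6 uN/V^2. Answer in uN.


Step 1: Identify parameters.
eps0 = 8.854e-6 uN/V^2, A = 9328 um^2, V = 52 V, d = 1 um
Step 2: Compute V^2 = 52^2 = 2704
Step 3: Compute d^2 = 1^2 = 1
Step 4: F = 0.5 * 8.854e-6 * 9328 * 2704 / 1
F = 111.662 uN


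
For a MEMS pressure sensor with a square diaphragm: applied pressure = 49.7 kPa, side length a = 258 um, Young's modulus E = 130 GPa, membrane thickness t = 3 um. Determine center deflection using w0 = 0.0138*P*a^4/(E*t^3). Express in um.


Step 1: Convert pressure to compatible units (E is in GPa, so P in GPa).
P = 49.7 kPa = 49.7e-6 GPa
Step 2: Compute numerator: 0.0138 * P * a^4.
a^4 = 258^4 = 4430766096
numerator = 0.0138 * 49.7e-6 * 4430766096 = 3.03889e+03
Step 3: Compute denominator: E * t^3 = 130 * 3^3 = 3510
Step 4: w0 = numerator / denominator = 3.03889e+03 / 3510 = 0.8658 um


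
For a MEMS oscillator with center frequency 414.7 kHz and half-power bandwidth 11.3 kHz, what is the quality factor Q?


Step 1: Q = f0 / bandwidth
Step 2: Q = 414.7 / 11.3
Q = 36.7


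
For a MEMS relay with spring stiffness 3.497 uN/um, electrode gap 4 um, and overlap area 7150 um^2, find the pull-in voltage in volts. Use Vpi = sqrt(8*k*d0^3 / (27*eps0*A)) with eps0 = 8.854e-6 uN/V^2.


Step 1: Compute numerator: 8 * k * d0^3 = 8 * 3.497 * 4^3 = 1790.464
Step 2: Compute denominator: 27 * eps0 * A = 27 * 8.854e-6 * 7150 = 1.709265
Step 3: Vpi = sqrt(1790.464 / 1.709265)
Vpi = 32.37 V


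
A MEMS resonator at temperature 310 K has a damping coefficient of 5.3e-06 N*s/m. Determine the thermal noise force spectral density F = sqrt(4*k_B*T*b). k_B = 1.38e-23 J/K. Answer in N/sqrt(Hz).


Step 1: Compute 4 * k_B * T * b
= 4 * 1.38e-23 * 310 * 5.3e-06
= 9.0694e-26 N^2/Hz
Step 2: F_noise = sqrt(9.0694e-26)
F_noise = 3.01e-13 N/sqrt(Hz)


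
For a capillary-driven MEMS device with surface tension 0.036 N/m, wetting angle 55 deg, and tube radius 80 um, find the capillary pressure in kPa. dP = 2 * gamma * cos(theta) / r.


Step 1: cos(55 deg) = 0.5736
Step 2: Convert r to m: r = 80e-6 m
Step 3: dP = 2 * 0.036 * 0.5736 / 80e-6 = 516.2 Pa
Step 4: Convert Pa to kPa (divide by 1000).
dP = 0.52 kPa


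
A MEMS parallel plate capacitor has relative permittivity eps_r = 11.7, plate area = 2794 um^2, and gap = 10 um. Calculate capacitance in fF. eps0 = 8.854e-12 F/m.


Step 1: Convert area to m^2: A = 2794e-12 m^2
Step 2: Convert gap to m: d = 10e-6 m
Step 3: C = eps0 * eps_r * A / d
C = 8.854e-12 * 11.7 * 2794e-12 / 10e-6
Step 4: Convert to fF (multiply by 1e15).
C = 28.94 fF


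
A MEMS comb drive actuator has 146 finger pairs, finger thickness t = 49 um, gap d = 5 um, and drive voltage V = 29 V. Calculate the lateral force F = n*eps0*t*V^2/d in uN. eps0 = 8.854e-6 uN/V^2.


Step 1: Parameters: n=146, eps0=8.854e-6 uN/V^2, t=49 um, V=29 V, d=5 um
Step 2: V^2 = 841
Step 3: F = 146 * 8.854e-6 * 49 * 841 / 5
F = 10.654 uN


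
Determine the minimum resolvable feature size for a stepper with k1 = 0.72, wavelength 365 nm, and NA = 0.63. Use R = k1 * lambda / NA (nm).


Step 1: Identify values: k1 = 0.72, lambda = 365 nm, NA = 0.63
Step 2: R = k1 * lambda / NA
R = 0.72 * 365 / 0.63
R = 417.1 nm


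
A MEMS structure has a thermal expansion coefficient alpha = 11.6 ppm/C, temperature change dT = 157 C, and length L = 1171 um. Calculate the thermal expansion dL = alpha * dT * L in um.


Step 1: Convert CTE: alpha = 11.6 ppm/C = 11.6e-6 /C
Step 2: dL = 11.6e-6 * 157 * 1171
dL = 2.1326 um


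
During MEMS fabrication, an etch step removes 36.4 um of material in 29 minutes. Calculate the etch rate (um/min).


Step 1: Etch rate = depth / time
Step 2: rate = 36.4 / 29
rate = 1.255 um/min


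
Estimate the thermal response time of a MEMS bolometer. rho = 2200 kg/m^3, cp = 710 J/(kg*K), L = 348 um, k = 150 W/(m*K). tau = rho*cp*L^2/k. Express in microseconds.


Step 1: Convert L to m: L = 348e-6 m
Step 2: L^2 = (348e-6)^2 = 1.21104e-07 m^2
Step 3: tau = 2200 * 710 * 1.21104e-07 / 150 = 1.26109632e-03 s
Step 4: Convert to microseconds (multiply by 1e6).
tau = 1261.096 us


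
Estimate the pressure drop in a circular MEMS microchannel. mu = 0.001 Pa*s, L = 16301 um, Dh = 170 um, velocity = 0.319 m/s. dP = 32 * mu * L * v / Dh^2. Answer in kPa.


Step 1: Convert to SI: L = 16301e-6 m, Dh = 170e-6 m
Step 2: dP = 32 * 0.001 * 16301e-6 * 0.319 / (170e-6)^2
Step 3: dP = 5757.81 Pa
Step 4: Convert to kPa: dP = 5.76 kPa


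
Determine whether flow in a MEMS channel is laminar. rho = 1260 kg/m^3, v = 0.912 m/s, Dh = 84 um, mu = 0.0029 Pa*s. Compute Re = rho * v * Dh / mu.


Step 1: Convert Dh to meters: Dh = 84e-6 m
Step 2: Re = rho * v * Dh / mu
Re = 1260 * 0.912 * 84e-6 / 0.0029
Re = 33.285
Since Re = 33.285 is below ~2300, the flow is laminar.


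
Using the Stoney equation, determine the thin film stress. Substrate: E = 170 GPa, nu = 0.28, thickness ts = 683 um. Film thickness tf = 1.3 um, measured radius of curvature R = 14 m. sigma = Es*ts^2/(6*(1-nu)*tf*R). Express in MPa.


Step 1: Compute numerator: Es * ts^2 = 170 * 683^2 = 79303130 (GPa*um^2)
Step 2: Compute denominator (R in um): 6*(1-nu)*tf*R = 6*0.72*1.3*14e6 = 78624000.0 (um^2)
Step 3: sigma (GPa) = 79303130 / 78624000.0 = 1.008638e+00 GPa
Step 4: Convert to MPa (x1000): sigma = 1008.6 MPa


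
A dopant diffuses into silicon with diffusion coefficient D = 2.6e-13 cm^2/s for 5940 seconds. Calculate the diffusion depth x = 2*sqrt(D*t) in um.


Step 1: Compute D*t = 2.6e-13 * 5940 = 1.5444e-09 cm^2
Step 2: sqrt(D*t) = 3.9299e-05 cm
Step 3: x = 2 * 3.9299e-05 cm = 7.8598e-05 cm
Step 4: Convert to um (1 cm = 1e4 um): x = 0.786 um


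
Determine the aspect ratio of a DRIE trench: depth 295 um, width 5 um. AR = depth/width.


Step 1: AR = depth / width
Step 2: AR = 295 / 5
AR = 59.0


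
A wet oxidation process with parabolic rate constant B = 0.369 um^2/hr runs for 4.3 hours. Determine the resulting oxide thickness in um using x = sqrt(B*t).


Step 1: Compute B*t = 0.369 * 4.3 = 1.5867
Step 2: x = sqrt(1.5867)
x = 1.26 um


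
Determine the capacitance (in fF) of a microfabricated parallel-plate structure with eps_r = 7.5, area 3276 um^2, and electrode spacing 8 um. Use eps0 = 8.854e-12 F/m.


Step 1: Convert area to m^2: A = 3276e-12 m^2
Step 2: Convert gap to m: d = 8e-6 m
Step 3: C = eps0 * eps_r * A / d
C = 8.854e-12 * 7.5 * 3276e-12 / 8e-6
Step 4: Convert to fF (multiply by 1e15).
C = 27.19 fF


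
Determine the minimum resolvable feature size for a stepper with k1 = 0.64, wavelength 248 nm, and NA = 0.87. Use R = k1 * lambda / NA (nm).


Step 1: Identify values: k1 = 0.64, lambda = 248 nm, NA = 0.87
Step 2: R = k1 * lambda / NA
R = 0.64 * 248 / 0.87
R = 182.4 nm


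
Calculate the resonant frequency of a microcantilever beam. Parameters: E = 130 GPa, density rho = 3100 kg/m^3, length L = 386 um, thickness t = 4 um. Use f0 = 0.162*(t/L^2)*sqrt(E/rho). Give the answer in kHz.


Step 1: Convert units to SI.
t_SI = 4e-6 m, L_SI = 386e-6 m
Step 2: Calculate sqrt(E/rho).
sqrt(130e9 / 3100) = 6475.76 m/s
Step 3: Compute f0.
f0 = 0.162 * 4e-6 / (386e-6)^2 * 6475.76 = 28163.8 Hz = 28.16 kHz


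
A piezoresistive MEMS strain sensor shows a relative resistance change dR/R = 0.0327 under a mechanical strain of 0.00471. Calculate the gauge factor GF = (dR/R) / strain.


Step 1: Identify values.
dR/R = 0.0327, strain = 0.00471
Step 2: GF = (dR/R) / strain = 0.0327 / 0.00471
GF = 6.9


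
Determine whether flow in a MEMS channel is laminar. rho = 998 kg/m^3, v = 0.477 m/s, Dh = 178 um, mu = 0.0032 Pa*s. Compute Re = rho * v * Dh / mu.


Step 1: Convert Dh to meters: Dh = 178e-6 m
Step 2: Re = rho * v * Dh / mu
Re = 998 * 0.477 * 178e-6 / 0.0032
Re = 26.48
Since Re = 26.48 is below ~2300, the flow is laminar.


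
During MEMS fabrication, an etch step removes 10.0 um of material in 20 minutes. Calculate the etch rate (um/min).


Step 1: Etch rate = depth / time
Step 2: rate = 10.0 / 20
rate = 0.5 um/min


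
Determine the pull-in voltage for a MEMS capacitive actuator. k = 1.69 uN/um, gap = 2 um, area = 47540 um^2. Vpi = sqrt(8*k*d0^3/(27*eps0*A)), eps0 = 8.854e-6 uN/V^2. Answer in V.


Step 1: Compute numerator: 8 * k * d0^3 = 8 * 1.69 * 2^3 = 108.16
Step 2: Compute denominator: 27 * eps0 * A = 27 * 8.854e-6 * 47540 = 11.364817
Step 3: Vpi = sqrt(108.16 / 11.364817)
Vpi = 3.08 V


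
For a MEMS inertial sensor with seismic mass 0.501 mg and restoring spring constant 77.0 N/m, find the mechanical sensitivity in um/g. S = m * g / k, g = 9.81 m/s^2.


Step 1: Convert mass: m = 0.501 mg = 5.01e-07 kg
Step 2: S = m * g / k = 5.01e-07 * 9.81 / 77.0
Step 3: S = 6.38e-08 m/g
Step 4: Convert to um/g: S = 0.064 um/g


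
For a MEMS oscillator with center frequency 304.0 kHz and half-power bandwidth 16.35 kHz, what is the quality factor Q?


Step 1: Q = f0 / bandwidth
Step 2: Q = 304.0 / 16.35
Q = 18.6


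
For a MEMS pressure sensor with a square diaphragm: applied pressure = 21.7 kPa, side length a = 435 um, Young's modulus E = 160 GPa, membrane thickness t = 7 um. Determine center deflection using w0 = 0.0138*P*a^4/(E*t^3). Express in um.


Step 1: Convert pressure to compatible units (E is in GPa, so P in GPa).
P = 21.7 kPa = 21.7e-6 GPa
Step 2: Compute numerator: 0.0138 * P * a^4.
a^4 = 435^4 = 35806100625
numerator = 0.0138 * 21.7e-6 * 35806100625 = 1.07225e+04
Step 3: Compute denominator: E * t^3 = 160 * 7^3 = 54880
Step 4: w0 = numerator / denominator = 1.07225e+04 / 54880 = 0.1954 um


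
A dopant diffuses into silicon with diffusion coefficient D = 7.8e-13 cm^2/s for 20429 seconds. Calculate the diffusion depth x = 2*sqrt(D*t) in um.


Step 1: Compute D*t = 7.8e-13 * 20429 = 1.593462e-08 cm^2
Step 2: sqrt(D*t) = 1.26232e-04 cm
Step 3: x = 2 * 1.26232e-04 cm = 2.52464e-04 cm
Step 4: Convert to um (1 cm = 1e4 um): x = 2.525 um


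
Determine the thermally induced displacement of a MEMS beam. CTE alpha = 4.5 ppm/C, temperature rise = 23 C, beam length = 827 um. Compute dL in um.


Step 1: Convert CTE: alpha = 4.5 ppm/C = 4.5e-6 /C
Step 2: dL = 4.5e-6 * 23 * 827
dL = 0.0856 um


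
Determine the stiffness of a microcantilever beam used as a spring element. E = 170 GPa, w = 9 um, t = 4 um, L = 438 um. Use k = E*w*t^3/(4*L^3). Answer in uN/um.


Step 1: Convert E to consistent units (1 GPa = 1000 uN/um^2).
E = 170 GPa = 170000 uN/um^2
Step 2: Compute t^3 = 4^3 = 64
Step 3: Compute L^3 = 438^3 = 84027672
Step 4: k = 170000 * 9 * 64 / (4 * 84027672)
k = 0.2913 uN/um


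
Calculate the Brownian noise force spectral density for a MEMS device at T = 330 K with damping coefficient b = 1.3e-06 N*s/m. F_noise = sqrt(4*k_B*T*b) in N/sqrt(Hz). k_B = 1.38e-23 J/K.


Step 1: Compute 4 * k_B * T * b
= 4 * 1.38e-23 * 330 * 1.3e-06
= 2.3681e-26 N^2/Hz
Step 2: F_noise = sqrt(2.3681e-26)
F_noise = 1.54e-13 N/sqrt(Hz)


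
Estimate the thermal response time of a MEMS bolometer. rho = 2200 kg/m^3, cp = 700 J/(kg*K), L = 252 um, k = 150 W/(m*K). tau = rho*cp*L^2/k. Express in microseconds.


Step 1: Convert L to m: L = 252e-6 m
Step 2: L^2 = (252e-6)^2 = 6.3504e-08 m^2
Step 3: tau = 2200 * 700 * 6.3504e-08 / 150 = 6.519744e-04 s
Step 4: Convert to microseconds (multiply by 1e6).
tau = 651.974 us


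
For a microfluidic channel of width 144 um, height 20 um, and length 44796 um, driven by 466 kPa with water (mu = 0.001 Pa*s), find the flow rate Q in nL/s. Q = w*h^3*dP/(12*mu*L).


Step 1: Convert all dimensions to SI (meters).
w = 144e-6 m, h = 20e-6 m, L = 44796e-6 m, dP = 466e3 Pa
Step 2: Q = w * h^3 * dP / (12 * mu * L)
Q = 144e-6 * (20e-6)^3 * 466e3 / (12 * 0.001 * 44796e-6) = 9.9866059e-10 m^3/s
Step 3: Convert Q from m^3/s to nL/s (1 m^3 = 1e12 nL, so multiply by 1e12).
Q = 998.661 nL/s


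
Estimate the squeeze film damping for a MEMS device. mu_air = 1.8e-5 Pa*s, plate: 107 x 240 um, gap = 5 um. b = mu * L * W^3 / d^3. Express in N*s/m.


Step 1: Convert to SI.
L = 107e-6 m, W = 240e-6 m, d = 5e-6 m
Step 2: W^3 = (240e-6)^3 = 1.38e-11 m^3
Step 3: d^3 = (5e-6)^3 = 1.25e-16 m^3
Step 4: b = 1.8e-5 * 107e-6 * 1.38e-11 / 1.25e-16
b = 2.13e-04 N*s/m


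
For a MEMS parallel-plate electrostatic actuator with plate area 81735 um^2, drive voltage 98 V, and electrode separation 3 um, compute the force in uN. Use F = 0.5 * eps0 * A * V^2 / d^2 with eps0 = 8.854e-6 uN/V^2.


Step 1: Identify parameters.
eps0 = 8.854e-6 uN/V^2, A = 81735 um^2, V = 98 V, d = 3 um
Step 2: Compute V^2 = 98^2 = 9604
Step 3: Compute d^2 = 3^2 = 9
Step 4: F = 0.5 * 8.854e-6 * 81735 * 9604 / 9
F = 386.124 uN


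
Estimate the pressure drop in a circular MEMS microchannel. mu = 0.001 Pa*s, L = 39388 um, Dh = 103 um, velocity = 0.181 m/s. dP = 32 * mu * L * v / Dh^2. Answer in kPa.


Step 1: Convert to SI: L = 39388e-6 m, Dh = 103e-6 m
Step 2: dP = 32 * 0.001 * 39388e-6 * 0.181 / (103e-6)^2
Step 3: dP = 21503.94 Pa
Step 4: Convert to kPa: dP = 21.5 kPa


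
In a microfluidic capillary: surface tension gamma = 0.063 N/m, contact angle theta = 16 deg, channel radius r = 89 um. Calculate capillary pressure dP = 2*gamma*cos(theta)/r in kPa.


Step 1: cos(16 deg) = 0.9613
Step 2: Convert r to m: r = 89e-6 m
Step 3: dP = 2 * 0.063 * 0.9613 / 89e-6 = 1360.9 Pa
Step 4: Convert Pa to kPa (divide by 1000).
dP = 1.36 kPa


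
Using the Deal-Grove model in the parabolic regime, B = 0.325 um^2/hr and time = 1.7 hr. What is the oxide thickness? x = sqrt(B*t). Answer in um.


Step 1: Compute B*t = 0.325 * 1.7 = 0.5525
Step 2: x = sqrt(0.5525)
x = 0.743 um


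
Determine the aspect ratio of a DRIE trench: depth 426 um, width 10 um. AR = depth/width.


Step 1: AR = depth / width
Step 2: AR = 426 / 10
AR = 42.6


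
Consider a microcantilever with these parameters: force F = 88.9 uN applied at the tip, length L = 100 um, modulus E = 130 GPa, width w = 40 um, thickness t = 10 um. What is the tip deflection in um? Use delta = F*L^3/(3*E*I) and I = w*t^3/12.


Step 1: Calculate the second moment of area.
I = w * t^3 / 12 = 40 * 10^3 / 12 = 3333.3333 um^4
Step 2: Convert E to consistent units (1 GPa = 1000 uN/um^2).
E = 130 GPa = 130000 uN/um^2
Step 3: Calculate tip deflection.
delta = F * L^3 / (3 * E * I)
delta = 88.9 * 100^3 / (3 * 130000 * 3333.3333)
delta = 0.0684 um


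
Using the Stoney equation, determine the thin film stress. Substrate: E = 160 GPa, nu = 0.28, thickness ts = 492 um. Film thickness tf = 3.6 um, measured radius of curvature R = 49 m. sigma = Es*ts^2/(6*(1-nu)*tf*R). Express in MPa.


Step 1: Compute numerator: Es * ts^2 = 160 * 492^2 = 38730240 (GPa*um^2)
Step 2: Compute denominator (R in um): 6*(1-nu)*tf*R = 6*0.72*3.6*49e6 = 762048000.0 (um^2)
Step 3: sigma (GPa) = 38730240 / 762048000.0 = 5.0824e-02 GPa
Step 4: Convert to MPa (x1000): sigma = 50.8 MPa


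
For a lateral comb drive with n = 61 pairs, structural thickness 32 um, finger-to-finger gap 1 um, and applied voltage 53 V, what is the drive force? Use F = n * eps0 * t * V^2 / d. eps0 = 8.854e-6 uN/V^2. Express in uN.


Step 1: Parameters: n=61, eps0=8.854e-6 uN/V^2, t=32 um, V=53 V, d=1 um
Step 2: V^2 = 2809
Step 3: F = 61 * 8.854e-6 * 32 * 2809 / 1
F = 48.548 uN


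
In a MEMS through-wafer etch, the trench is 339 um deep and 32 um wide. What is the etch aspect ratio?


Step 1: AR = depth / width
Step 2: AR = 339 / 32
AR = 10.6


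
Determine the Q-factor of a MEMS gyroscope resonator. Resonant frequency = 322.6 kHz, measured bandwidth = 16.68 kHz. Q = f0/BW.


Step 1: Q = f0 / bandwidth
Step 2: Q = 322.6 / 16.68
Q = 19.3


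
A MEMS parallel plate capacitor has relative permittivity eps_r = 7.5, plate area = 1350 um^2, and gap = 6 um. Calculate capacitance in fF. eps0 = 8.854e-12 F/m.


Step 1: Convert area to m^2: A = 1350e-12 m^2
Step 2: Convert gap to m: d = 6e-6 m
Step 3: C = eps0 * eps_r * A / d
C = 8.854e-12 * 7.5 * 1350e-12 / 6e-6
Step 4: Convert to fF (multiply by 1e15).
C = 14.94 fF


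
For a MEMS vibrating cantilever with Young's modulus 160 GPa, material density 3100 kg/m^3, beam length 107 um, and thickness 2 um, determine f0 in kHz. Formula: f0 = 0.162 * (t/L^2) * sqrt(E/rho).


Step 1: Convert units to SI.
t_SI = 2e-6 m, L_SI = 107e-6 m
Step 2: Calculate sqrt(E/rho).
sqrt(160e9 / 3100) = 7184.21 m/s
Step 3: Compute f0.
f0 = 0.162 * 2e-6 / (107e-6)^2 * 7184.21 = 203308.9 Hz = 203.31 kHz


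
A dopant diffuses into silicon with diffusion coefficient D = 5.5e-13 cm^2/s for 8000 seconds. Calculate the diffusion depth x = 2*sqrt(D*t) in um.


Step 1: Compute D*t = 5.5e-13 * 8000 = 4.4e-09 cm^2
Step 2: sqrt(D*t) = 6.63325e-05 cm
Step 3: x = 2 * 6.63325e-05 cm = 1.32665e-04 cm
Step 4: Convert to um (1 cm = 1e4 um): x = 1.327 um


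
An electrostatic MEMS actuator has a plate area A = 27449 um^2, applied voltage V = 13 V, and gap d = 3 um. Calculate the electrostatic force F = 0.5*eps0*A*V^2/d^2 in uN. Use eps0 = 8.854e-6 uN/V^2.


Step 1: Identify parameters.
eps0 = 8.854e-6 uN/V^2, A = 27449 um^2, V = 13 V, d = 3 um
Step 2: Compute V^2 = 13^2 = 169
Step 3: Compute d^2 = 3^2 = 9
Step 4: F = 0.5 * 8.854e-6 * 27449 * 169 / 9
F = 2.282 uN


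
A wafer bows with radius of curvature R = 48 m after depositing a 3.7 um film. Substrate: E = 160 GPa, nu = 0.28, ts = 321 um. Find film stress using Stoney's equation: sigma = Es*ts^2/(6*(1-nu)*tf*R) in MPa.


Step 1: Compute numerator: Es * ts^2 = 160 * 321^2 = 16486560 (GPa*um^2)
Step 2: Compute denominator (R in um): 6*(1-nu)*tf*R = 6*0.72*3.7*48e6 = 767232000.0 (um^2)
Step 3: sigma (GPa) = 16486560 / 767232000.0 = 2.1488e-02 GPa
Step 4: Convert to MPa (x1000): sigma = 21.5 MPa


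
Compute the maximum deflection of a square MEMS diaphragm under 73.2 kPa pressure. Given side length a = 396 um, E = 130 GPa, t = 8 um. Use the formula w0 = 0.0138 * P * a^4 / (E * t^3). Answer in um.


Step 1: Convert pressure to compatible units (E is in GPa, so P in GPa).
P = 73.2 kPa = 73.2e-6 GPa
Step 2: Compute numerator: 0.0138 * P * a^4.
a^4 = 396^4 = 24591257856
numerator = 0.0138 * 73.2e-6 * 24591257856 = 2.48411e+04
Step 3: Compute denominator: E * t^3 = 130 * 8^3 = 66560
Step 4: w0 = numerator / denominator = 2.48411e+04 / 66560 = 0.3732 um


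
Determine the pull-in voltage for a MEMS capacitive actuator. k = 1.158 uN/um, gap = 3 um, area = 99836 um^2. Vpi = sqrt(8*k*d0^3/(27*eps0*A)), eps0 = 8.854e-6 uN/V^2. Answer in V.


Step 1: Compute numerator: 8 * k * d0^3 = 8 * 1.158 * 3^3 = 250.128
Step 2: Compute denominator: 27 * eps0 * A = 27 * 8.854e-6 * 99836 = 23.866594
Step 3: Vpi = sqrt(250.128 / 23.866594)
Vpi = 3.24 V


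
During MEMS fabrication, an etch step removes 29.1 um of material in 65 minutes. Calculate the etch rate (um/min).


Step 1: Etch rate = depth / time
Step 2: rate = 29.1 / 65
rate = 0.448 um/min


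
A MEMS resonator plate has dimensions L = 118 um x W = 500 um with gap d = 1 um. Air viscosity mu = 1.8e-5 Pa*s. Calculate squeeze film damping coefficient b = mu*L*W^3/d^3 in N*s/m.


Step 1: Convert to SI.
L = 118e-6 m, W = 500e-6 m, d = 1e-6 m
Step 2: W^3 = (500e-6)^3 = 1.25e-10 m^3
Step 3: d^3 = (1e-6)^3 = 1.00e-18 m^3
Step 4: b = 1.8e-5 * 118e-6 * 1.25e-10 / 1.00e-18
b = 2.66e-01 N*s/m


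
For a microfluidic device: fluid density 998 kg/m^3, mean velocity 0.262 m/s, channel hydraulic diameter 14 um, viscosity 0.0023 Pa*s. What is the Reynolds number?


Step 1: Convert Dh to meters: Dh = 14e-6 m
Step 2: Re = rho * v * Dh / mu
Re = 998 * 0.262 * 14e-6 / 0.0023
Re = 1.592


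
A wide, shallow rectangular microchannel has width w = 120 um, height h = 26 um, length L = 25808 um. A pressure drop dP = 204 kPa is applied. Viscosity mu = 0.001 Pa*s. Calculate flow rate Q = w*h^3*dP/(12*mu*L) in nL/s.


Step 1: Convert all dimensions to SI (meters).
w = 120e-6 m, h = 26e-6 m, L = 25808e-6 m, dP = 204e3 Pa
Step 2: Q = w * h^3 * dP / (12 * mu * L)
Q = 120e-6 * (26e-6)^3 * 204e3 / (12 * 0.001 * 25808e-6) = 1.38929944e-09 m^3/s
Step 3: Convert Q from m^3/s to nL/s (1 m^3 = 1e12 nL, so multiply by 1e12).
Q = 1389.299 nL/s


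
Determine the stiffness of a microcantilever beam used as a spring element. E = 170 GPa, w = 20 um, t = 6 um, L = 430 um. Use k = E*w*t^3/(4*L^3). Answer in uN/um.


Step 1: Convert E to consistent units (1 GPa = 1000 uN/um^2).
E = 170 GPa = 170000 uN/um^2
Step 2: Compute t^3 = 6^3 = 216
Step 3: Compute L^3 = 430^3 = 79507000
Step 4: k = 170000 * 20 * 216 / (4 * 79507000)
k = 2.3092 uN/um


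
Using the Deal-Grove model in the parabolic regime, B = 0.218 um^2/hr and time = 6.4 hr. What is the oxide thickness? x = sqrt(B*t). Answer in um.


Step 1: Compute B*t = 0.218 * 6.4 = 1.3952
Step 2: x = sqrt(1.3952)
x = 1.181 um


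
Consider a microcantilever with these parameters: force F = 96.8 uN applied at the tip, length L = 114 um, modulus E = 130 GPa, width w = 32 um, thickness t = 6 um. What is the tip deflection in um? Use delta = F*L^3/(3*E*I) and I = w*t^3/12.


Step 1: Calculate the second moment of area.
I = w * t^3 / 12 = 32 * 6^3 / 12 = 576.0 um^4
Step 2: Convert E to consistent units (1 GPa = 1000 uN/um^2).
E = 130 GPa = 130000 uN/um^2
Step 3: Calculate tip deflection.
delta = F * L^3 / (3 * E * I)
delta = 96.8 * 114^3 / (3 * 130000 * 576.0)
delta = 0.6384 um


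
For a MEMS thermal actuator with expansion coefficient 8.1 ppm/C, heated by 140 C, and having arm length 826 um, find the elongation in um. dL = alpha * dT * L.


Step 1: Convert CTE: alpha = 8.1 ppm/C = 8.1e-6 /C
Step 2: dL = 8.1e-6 * 140 * 826
dL = 0.9367 um


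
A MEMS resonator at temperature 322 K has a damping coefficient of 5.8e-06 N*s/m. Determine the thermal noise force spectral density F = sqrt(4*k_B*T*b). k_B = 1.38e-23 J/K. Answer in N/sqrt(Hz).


Step 1: Compute 4 * k_B * T * b
= 4 * 1.38e-23 * 322 * 5.8e-06
= 1.0309e-25 N^2/Hz
Step 2: F_noise = sqrt(1.0309e-25)
F_noise = 3.21e-13 N/sqrt(Hz)


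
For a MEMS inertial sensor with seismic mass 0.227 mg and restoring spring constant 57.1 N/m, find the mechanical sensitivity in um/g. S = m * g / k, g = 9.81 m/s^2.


Step 1: Convert mass: m = 0.227 mg = 2.27e-07 kg
Step 2: S = m * g / k = 2.27e-07 * 9.81 / 57.1
Step 3: S = 3.90e-08 m/g
Step 4: Convert to um/g: S = 0.039 um/g


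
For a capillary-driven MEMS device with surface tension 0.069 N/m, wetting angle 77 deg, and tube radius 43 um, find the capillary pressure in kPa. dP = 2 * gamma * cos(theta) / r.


Step 1: cos(77 deg) = 0.225
Step 2: Convert r to m: r = 43e-6 m
Step 3: dP = 2 * 0.069 * 0.225 / 43e-6 = 722.1 Pa
Step 4: Convert Pa to kPa (divide by 1000).
dP = 0.72 kPa


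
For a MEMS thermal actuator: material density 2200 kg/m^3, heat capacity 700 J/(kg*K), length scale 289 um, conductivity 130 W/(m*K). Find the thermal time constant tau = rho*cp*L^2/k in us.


Step 1: Convert L to m: L = 289e-6 m
Step 2: L^2 = (289e-6)^2 = 8.3521e-08 m^2
Step 3: tau = 2200 * 700 * 8.3521e-08 / 130 = 9.8940262e-04 s
Step 4: Convert to microseconds (multiply by 1e6).
tau = 989.403 us


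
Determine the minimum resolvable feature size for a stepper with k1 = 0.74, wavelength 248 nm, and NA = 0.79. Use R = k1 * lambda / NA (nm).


Step 1: Identify values: k1 = 0.74, lambda = 248 nm, NA = 0.79
Step 2: R = k1 * lambda / NA
R = 0.74 * 248 / 0.79
R = 232.3 nm


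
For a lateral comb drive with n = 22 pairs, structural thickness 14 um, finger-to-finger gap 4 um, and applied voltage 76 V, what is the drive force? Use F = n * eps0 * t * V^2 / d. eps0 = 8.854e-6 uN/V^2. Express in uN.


Step 1: Parameters: n=22, eps0=8.854e-6 uN/V^2, t=14 um, V=76 V, d=4 um
Step 2: V^2 = 5776
Step 3: F = 22 * 8.854e-6 * 14 * 5776 / 4
F = 3.938 uN


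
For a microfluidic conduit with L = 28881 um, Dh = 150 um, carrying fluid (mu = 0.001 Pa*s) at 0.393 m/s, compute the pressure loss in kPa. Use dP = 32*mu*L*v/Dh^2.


Step 1: Convert to SI: L = 28881e-6 m, Dh = 150e-6 m
Step 2: dP = 32 * 0.001 * 28881e-6 * 0.393 / (150e-6)^2
Step 3: dP = 16142.55 Pa
Step 4: Convert to kPa: dP = 16.14 kPa


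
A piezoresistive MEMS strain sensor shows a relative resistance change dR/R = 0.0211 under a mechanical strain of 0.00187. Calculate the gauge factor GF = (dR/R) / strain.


Step 1: Identify values.
dR/R = 0.0211, strain = 0.00187
Step 2: GF = (dR/R) / strain = 0.0211 / 0.00187
GF = 11.3


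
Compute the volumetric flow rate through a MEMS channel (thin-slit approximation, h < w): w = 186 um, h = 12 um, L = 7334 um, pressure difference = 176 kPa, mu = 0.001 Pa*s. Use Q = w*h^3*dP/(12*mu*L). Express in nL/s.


Step 1: Convert all dimensions to SI (meters).
w = 186e-6 m, h = 12e-6 m, L = 7334e-6 m, dP = 176e3 Pa
Step 2: Q = w * h^3 * dP / (12 * mu * L)
Q = 186e-6 * (12e-6)^3 * 176e3 / (12 * 0.001 * 7334e-6) = 6.4275757e-10 m^3/s
Step 3: Convert Q from m^3/s to nL/s (1 m^3 = 1e12 nL, so multiply by 1e12).
Q = 642.758 nL/s


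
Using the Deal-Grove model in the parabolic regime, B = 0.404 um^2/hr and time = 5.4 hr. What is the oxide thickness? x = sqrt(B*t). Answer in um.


Step 1: Compute B*t = 0.404 * 5.4 = 2.1816
Step 2: x = sqrt(2.1816)
x = 1.477 um


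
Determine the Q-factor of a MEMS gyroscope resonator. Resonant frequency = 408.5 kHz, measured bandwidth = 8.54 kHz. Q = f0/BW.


Step 1: Q = f0 / bandwidth
Step 2: Q = 408.5 / 8.54
Q = 47.8


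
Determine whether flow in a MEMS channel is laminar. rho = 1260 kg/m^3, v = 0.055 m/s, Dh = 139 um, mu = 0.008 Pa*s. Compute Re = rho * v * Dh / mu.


Step 1: Convert Dh to meters: Dh = 139e-6 m
Step 2: Re = rho * v * Dh / mu
Re = 1260 * 0.055 * 139e-6 / 0.008
Re = 1.204
Since Re = 1.204 is below ~2300, the flow is laminar.


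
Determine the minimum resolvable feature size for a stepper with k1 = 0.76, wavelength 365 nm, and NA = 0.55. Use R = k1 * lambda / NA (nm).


Step 1: Identify values: k1 = 0.76, lambda = 365 nm, NA = 0.55
Step 2: R = k1 * lambda / NA
R = 0.76 * 365 / 0.55
R = 504.4 nm


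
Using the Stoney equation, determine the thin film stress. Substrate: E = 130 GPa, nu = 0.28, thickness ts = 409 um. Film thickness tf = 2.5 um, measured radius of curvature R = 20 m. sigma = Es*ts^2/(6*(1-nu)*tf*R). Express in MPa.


Step 1: Compute numerator: Es * ts^2 = 130 * 409^2 = 21746530 (GPa*um^2)
Step 2: Compute denominator (R in um): 6*(1-nu)*tf*R = 6*0.72*2.5*20e6 = 216000000.0 (um^2)
Step 3: sigma (GPa) = 21746530 / 216000000.0 = 1.00678e-01 GPa
Step 4: Convert to MPa (x1000): sigma = 100.7 MPa


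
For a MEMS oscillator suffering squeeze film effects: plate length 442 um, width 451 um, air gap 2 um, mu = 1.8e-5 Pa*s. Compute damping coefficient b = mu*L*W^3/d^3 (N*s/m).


Step 1: Convert to SI.
L = 442e-6 m, W = 451e-6 m, d = 2e-6 m
Step 2: W^3 = (451e-6)^3 = 9.17e-11 m^3
Step 3: d^3 = (2e-6)^3 = 8.00e-18 m^3
Step 4: b = 1.8e-5 * 442e-6 * 9.17e-11 / 8.00e-18
b = 9.12e-02 N*s/m


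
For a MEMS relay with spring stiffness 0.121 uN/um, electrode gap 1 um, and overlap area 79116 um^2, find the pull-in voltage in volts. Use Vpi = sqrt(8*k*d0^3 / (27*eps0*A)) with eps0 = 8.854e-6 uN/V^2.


Step 1: Compute numerator: 8 * k * d0^3 = 8 * 0.121 * 1^3 = 0.968
Step 2: Compute denominator: 27 * eps0 * A = 27 * 8.854e-6 * 79116 = 18.913313
Step 3: Vpi = sqrt(0.968 / 18.913313)
Vpi = 0.23 V


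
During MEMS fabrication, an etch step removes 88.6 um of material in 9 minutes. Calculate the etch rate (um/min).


Step 1: Etch rate = depth / time
Step 2: rate = 88.6 / 9
rate = 9.844 um/min


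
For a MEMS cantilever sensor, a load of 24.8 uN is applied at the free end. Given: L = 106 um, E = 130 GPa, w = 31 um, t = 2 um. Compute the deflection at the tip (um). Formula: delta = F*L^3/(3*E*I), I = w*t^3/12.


Step 1: Calculate the second moment of area.
I = w * t^3 / 12 = 31 * 2^3 / 12 = 20.6667 um^4
Step 2: Convert E to consistent units (1 GPa = 1000 uN/um^2).
E = 130 GPa = 130000 uN/um^2
Step 3: Calculate tip deflection.
delta = F * L^3 / (3 * E * I)
delta = 24.8 * 106^3 / (3 * 130000 * 20.6667)
delta = 3.6647 um


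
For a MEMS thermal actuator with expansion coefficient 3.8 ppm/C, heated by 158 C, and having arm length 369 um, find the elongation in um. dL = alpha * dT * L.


Step 1: Convert CTE: alpha = 3.8 ppm/C = 3.8e-6 /C
Step 2: dL = 3.8e-6 * 158 * 369
dL = 0.2215 um


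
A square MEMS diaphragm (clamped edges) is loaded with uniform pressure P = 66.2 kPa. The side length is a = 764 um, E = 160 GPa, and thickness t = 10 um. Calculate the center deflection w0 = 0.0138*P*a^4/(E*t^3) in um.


Step 1: Convert pressure to compatible units (E is in GPa, so P in GPa).
P = 66.2 kPa = 66.2e-6 GPa
Step 2: Compute numerator: 0.0138 * P * a^4.
a^4 = 764^4 = 340701020416
numerator = 0.0138 * 66.2e-6 * 340701020416 = 3.112508e+05
Step 3: Compute denominator: E * t^3 = 160 * 10^3 = 160000
Step 4: w0 = numerator / denominator = 3.112508e+05 / 160000 = 1.9453 um


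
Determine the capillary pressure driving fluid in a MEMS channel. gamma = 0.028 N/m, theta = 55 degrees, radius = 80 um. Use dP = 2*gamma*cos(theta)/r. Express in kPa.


Step 1: cos(55 deg) = 0.5736
Step 2: Convert r to m: r = 80e-6 m
Step 3: dP = 2 * 0.028 * 0.5736 / 80e-6 = 401.5 Pa
Step 4: Convert Pa to kPa (divide by 1000).
dP = 0.4 kPa


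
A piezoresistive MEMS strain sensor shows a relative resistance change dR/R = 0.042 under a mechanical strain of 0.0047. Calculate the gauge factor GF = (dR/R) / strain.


Step 1: Identify values.
dR/R = 0.042, strain = 0.0047
Step 2: GF = (dR/R) / strain = 0.042 / 0.0047
GF = 8.9


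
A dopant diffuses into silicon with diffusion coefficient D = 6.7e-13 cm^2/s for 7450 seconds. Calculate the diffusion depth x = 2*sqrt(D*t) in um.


Step 1: Compute D*t = 6.7e-13 * 7450 = 4.9915e-09 cm^2
Step 2: sqrt(D*t) = 7.06505e-05 cm
Step 3: x = 2 * 7.06505e-05 cm = 1.41301e-04 cm
Step 4: Convert to um (1 cm = 1e4 um): x = 1.413 um


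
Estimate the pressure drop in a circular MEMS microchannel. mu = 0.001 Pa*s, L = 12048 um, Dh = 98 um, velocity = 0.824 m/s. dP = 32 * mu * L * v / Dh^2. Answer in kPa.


Step 1: Convert to SI: L = 12048e-6 m, Dh = 98e-6 m
Step 2: dP = 32 * 0.001 * 12048e-6 * 0.824 / (98e-6)^2
Step 3: dP = 33078.06 Pa
Step 4: Convert to kPa: dP = 33.08 kPa


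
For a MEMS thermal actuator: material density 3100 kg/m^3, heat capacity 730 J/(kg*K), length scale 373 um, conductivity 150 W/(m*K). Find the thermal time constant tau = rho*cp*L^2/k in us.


Step 1: Convert L to m: L = 373e-6 m
Step 2: L^2 = (373e-6)^2 = 1.39129e-07 m^2
Step 3: tau = 3100 * 730 * 1.39129e-07 / 150 = 2.09899285e-03 s
Step 4: Convert to microseconds (multiply by 1e6).
tau = 2098.993 us


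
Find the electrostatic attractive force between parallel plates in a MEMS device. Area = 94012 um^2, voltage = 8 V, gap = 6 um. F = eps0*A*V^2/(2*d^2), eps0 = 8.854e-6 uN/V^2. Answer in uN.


Step 1: Identify parameters.
eps0 = 8.854e-6 uN/V^2, A = 94012 um^2, V = 8 V, d = 6 um
Step 2: Compute V^2 = 8^2 = 64
Step 3: Compute d^2 = 6^2 = 36
Step 4: F = 0.5 * 8.854e-6 * 94012 * 64 / 36
F = 0.74 uN


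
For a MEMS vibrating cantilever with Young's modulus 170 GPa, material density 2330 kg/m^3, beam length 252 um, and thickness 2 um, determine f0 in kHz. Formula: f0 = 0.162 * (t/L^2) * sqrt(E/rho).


Step 1: Convert units to SI.
t_SI = 2e-6 m, L_SI = 252e-6 m
Step 2: Calculate sqrt(E/rho).
sqrt(170e9 / 2330) = 8541.74 m/s
Step 3: Compute f0.
f0 = 0.162 * 2e-6 / (252e-6)^2 * 8541.74 = 43580.3 Hz = 43.58 kHz


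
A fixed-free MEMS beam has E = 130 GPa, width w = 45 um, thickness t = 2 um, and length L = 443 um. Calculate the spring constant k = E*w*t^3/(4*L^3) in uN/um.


Step 1: Convert E to consistent units (1 GPa = 1000 uN/um^2).
E = 130 GPa = 130000 uN/um^2
Step 2: Compute t^3 = 2^3 = 8
Step 3: Compute L^3 = 443^3 = 86938307
Step 4: k = 130000 * 45 * 8 / (4 * 86938307)
k = 0.1346 uN/um


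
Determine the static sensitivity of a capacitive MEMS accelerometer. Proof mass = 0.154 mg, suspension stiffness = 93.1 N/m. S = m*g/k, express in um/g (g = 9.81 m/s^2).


Step 1: Convert mass: m = 0.154 mg = 1.54e-07 kg
Step 2: S = m * g / k = 1.54e-07 * 9.81 / 93.1
Step 3: S = 1.62e-08 m/g
Step 4: Convert to um/g: S = 0.016 um/g


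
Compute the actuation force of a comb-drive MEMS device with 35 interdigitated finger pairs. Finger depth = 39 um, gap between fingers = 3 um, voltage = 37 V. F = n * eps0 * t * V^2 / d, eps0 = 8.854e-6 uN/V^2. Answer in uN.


Step 1: Parameters: n=35, eps0=8.854e-6 uN/V^2, t=39 um, V=37 V, d=3 um
Step 2: V^2 = 1369
Step 3: F = 35 * 8.854e-6 * 39 * 1369 / 3
F = 5.515 uN


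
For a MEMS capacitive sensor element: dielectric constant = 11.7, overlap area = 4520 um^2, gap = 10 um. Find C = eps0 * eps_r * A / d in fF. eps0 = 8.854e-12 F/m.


Step 1: Convert area to m^2: A = 4520e-12 m^2
Step 2: Convert gap to m: d = 10e-6 m
Step 3: C = eps0 * eps_r * A / d
C = 8.854e-12 * 11.7 * 4520e-12 / 10e-6
Step 4: Convert to fF (multiply by 1e15).
C = 46.82 fF


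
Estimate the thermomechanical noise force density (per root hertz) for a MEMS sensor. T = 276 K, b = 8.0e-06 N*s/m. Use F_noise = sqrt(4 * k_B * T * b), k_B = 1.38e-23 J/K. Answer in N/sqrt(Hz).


Step 1: Compute 4 * k_B * T * b
= 4 * 1.38e-23 * 276 * 8.0e-06
= 1.2188e-25 N^2/Hz
Step 2: F_noise = sqrt(1.2188e-25)
F_noise = 3.49e-13 N/sqrt(Hz)


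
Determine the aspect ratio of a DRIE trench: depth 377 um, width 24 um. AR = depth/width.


Step 1: AR = depth / width
Step 2: AR = 377 / 24
AR = 15.7


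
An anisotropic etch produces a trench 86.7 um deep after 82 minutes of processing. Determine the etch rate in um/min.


Step 1: Etch rate = depth / time
Step 2: rate = 86.7 / 82
rate = 1.057 um/min


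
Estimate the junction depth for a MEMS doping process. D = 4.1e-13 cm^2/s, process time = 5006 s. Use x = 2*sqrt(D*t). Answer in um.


Step 1: Compute D*t = 4.1e-13 * 5006 = 2.05246e-09 cm^2
Step 2: sqrt(D*t) = 4.5304e-05 cm
Step 3: x = 2 * 4.5304e-05 cm = 9.0608e-05 cm
Step 4: Convert to um (1 cm = 1e4 um): x = 0.906 um


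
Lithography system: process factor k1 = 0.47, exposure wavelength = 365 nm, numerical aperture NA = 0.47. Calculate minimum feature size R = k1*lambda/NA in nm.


Step 1: Identify values: k1 = 0.47, lambda = 365 nm, NA = 0.47
Step 2: R = k1 * lambda / NA
R = 0.47 * 365 / 0.47
R = 365.0 nm


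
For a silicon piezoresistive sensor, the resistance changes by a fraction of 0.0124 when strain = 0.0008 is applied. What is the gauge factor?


Step 1: Identify values.
dR/R = 0.0124, strain = 0.0008
Step 2: GF = (dR/R) / strain = 0.0124 / 0.0008
GF = 15.5


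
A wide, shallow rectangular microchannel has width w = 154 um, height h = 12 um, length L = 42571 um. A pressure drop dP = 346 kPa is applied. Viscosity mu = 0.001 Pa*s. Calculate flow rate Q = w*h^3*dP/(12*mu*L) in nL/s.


Step 1: Convert all dimensions to SI (meters).
w = 154e-6 m, h = 12e-6 m, L = 42571e-6 m, dP = 346e3 Pa
Step 2: Q = w * h^3 * dP / (12 * mu * L)
Q = 154e-6 * (12e-6)^3 * 346e3 / (12 * 0.001 * 42571e-6) = 1.8023763e-10 m^3/s
Step 3: Convert Q from m^3/s to nL/s (1 m^3 = 1e12 nL, so multiply by 1e12).
Q = 180.238 nL/s


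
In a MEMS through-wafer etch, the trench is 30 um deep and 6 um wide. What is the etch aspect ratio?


Step 1: AR = depth / width
Step 2: AR = 30 / 6
AR = 5.0


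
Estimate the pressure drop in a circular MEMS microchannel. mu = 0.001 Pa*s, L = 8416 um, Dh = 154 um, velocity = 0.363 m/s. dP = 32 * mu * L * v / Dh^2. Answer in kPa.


Step 1: Convert to SI: L = 8416e-6 m, Dh = 154e-6 m
Step 2: dP = 32 * 0.001 * 8416e-6 * 0.363 / (154e-6)^2
Step 3: dP = 4122.12 Pa
Step 4: Convert to kPa: dP = 4.12 kPa


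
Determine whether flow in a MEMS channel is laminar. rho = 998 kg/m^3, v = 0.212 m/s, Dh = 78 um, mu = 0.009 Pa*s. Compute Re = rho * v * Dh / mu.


Step 1: Convert Dh to meters: Dh = 78e-6 m
Step 2: Re = rho * v * Dh / mu
Re = 998 * 0.212 * 78e-6 / 0.009
Re = 1.834
Since Re = 1.834 is below ~2300, the flow is laminar.


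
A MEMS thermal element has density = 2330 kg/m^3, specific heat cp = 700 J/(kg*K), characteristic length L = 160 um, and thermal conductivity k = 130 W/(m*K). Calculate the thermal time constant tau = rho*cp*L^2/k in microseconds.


Step 1: Convert L to m: L = 160e-6 m
Step 2: L^2 = (160e-6)^2 = 2.56e-08 m^2
Step 3: tau = 2330 * 700 * 2.56e-08 / 130 = 3.2118154e-04 s
Step 4: Convert to microseconds (multiply by 1e6).
tau = 321.182 us


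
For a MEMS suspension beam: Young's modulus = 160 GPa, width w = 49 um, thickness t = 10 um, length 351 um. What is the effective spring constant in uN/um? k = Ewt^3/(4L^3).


Step 1: Convert E to consistent units (1 GPa = 1000 uN/um^2).
E = 160 GPa = 160000 uN/um^2
Step 2: Compute t^3 = 10^3 = 1000
Step 3: Compute L^3 = 351^3 = 43243551
Step 4: k = 160000 * 49 * 1000 / (4 * 43243551)
k = 45.3247 uN/um


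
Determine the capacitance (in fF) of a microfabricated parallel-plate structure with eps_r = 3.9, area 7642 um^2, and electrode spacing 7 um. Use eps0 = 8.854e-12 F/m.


Step 1: Convert area to m^2: A = 7642e-12 m^2
Step 2: Convert gap to m: d = 7e-6 m
Step 3: C = eps0 * eps_r * A / d
C = 8.854e-12 * 3.9 * 7642e-12 / 7e-6
Step 4: Convert to fF (multiply by 1e15).
C = 37.7 fF
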